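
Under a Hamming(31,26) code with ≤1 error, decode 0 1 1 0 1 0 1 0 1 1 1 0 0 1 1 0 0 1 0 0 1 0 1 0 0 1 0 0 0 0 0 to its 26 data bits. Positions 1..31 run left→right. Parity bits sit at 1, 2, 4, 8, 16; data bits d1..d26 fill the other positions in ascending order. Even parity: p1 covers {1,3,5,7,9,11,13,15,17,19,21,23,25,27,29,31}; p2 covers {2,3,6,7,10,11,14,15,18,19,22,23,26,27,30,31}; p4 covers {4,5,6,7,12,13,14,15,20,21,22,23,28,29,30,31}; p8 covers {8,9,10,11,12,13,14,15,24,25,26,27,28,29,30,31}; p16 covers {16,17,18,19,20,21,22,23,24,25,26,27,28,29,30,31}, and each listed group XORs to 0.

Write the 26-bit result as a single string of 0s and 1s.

11011110011010010100100000

s1 (pos 1,3,5,7,9,11,13,15,17,19,21,23,25,27,29,31): 0⊕1⊕1⊕1⊕1⊕1⊕0⊕1⊕0⊕0⊕1⊕1⊕0⊕0⊕0⊕0 = 0
s2 (pos 2,3,6,7,10,11,14,15,18,19,22,23,26,27,30,31): 1⊕1⊕0⊕1⊕1⊕1⊕1⊕1⊕1⊕0⊕0⊕1⊕1⊕0⊕0⊕0 = 0
s4 (pos 4,5,6,7,12,13,14,15,20,21,22,23,28,29,30,31): 0⊕1⊕0⊕1⊕0⊕0⊕1⊕1⊕0⊕1⊕0⊕1⊕0⊕0⊕0⊕0 = 0
s8 (pos 8,9,10,11,12,13,14,15,24,25,26,27,28,29,30,31): 0⊕1⊕1⊕1⊕0⊕0⊕1⊕1⊕0⊕0⊕1⊕0⊕0⊕0⊕0⊕0 = 0
s16 (pos 16,17,18,19,20,21,22,23,24,25,26,27,28,29,30,31): 0⊕0⊕1⊕0⊕0⊕1⊕0⊕1⊕0⊕0⊕1⊕0⊕0⊕0⊕0⊕0 = 0
Syndrome s16…s1 = 00000 → no error.
Read data bits from positions 3,5,6,7,9,10,11,12,13,14,15,17,18,19,20,21,22,23,24,25,26,27,28,29,30,31: 11011110011010010100100000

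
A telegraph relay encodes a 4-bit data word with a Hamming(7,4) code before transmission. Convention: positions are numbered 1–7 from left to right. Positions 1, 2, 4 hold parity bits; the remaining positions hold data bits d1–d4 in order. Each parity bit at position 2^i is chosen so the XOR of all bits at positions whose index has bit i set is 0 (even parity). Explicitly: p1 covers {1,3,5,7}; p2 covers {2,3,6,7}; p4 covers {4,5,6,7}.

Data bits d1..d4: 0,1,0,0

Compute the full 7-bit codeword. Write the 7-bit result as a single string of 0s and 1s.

1001100

Place data at non-parity positions: p1 p2 0 p4 1 0 0
p1 (pos 1,3,5,7): XOR of data positions = 0⊕1⊕0 = 1
p2 (pos 2,3,6,7): XOR of data positions = 0⊕0⊕0 = 0
p4 (pos 4,5,6,7): XOR of data positions = 1⊕0⊕0 = 1
Codeword: 1001100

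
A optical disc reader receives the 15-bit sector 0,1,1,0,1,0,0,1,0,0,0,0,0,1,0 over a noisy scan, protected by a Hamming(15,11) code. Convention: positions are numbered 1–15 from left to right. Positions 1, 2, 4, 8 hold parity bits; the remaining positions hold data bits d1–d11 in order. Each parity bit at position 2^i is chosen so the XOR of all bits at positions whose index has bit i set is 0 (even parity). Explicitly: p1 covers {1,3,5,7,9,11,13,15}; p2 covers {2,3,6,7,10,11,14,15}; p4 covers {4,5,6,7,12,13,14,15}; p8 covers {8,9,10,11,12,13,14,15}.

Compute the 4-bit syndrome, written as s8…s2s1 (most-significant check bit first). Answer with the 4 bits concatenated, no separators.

0010

s1 (pos 1,3,5,7,9,11,13,15): 0⊕1⊕1⊕0⊕0⊕0⊕0⊕0 = 0
s2 (pos 2,3,6,7,10,11,14,15): 1⊕1⊕0⊕0⊕0⊕0⊕1⊕0 = 1
s4 (pos 4,5,6,7,12,13,14,15): 0⊕1⊕0⊕0⊕0⊕0⊕1⊕0 = 0
s8 (pos 8,9,10,11,12,13,14,15): 1⊕0⊕0⊕0⊕0⊕0⊕1⊕0 = 0
Syndrome s8…s1 = 0010 → error at position 2.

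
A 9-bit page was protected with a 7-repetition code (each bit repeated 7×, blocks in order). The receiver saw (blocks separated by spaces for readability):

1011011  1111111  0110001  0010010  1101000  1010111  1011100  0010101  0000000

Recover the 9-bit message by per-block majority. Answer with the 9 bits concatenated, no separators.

110001100

Block 1 (1011011): 5 ones → 1
Block 2 (1111111): 7 ones → 1
Block 3 (0110001): 3 ones → 0
Block 4 (0010010): 2 ones → 0
Block 5 (1101000): 3 ones → 0
Block 6 (1010111): 5 ones → 1
Block 7 (1011100): 4 ones → 1
Block 8 (0010101): 3 ones → 0
Block 9 (0000000): 0 ones → 0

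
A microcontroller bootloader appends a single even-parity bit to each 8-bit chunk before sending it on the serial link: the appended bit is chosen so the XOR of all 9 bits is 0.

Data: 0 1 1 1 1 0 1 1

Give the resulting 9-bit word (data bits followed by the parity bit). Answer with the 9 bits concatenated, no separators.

011110110

XOR of the 8 data bits: 0⊕1⊕1⊕1⊕1⊕0⊕1⊕1 = 0
Parity bit = 0 (so all 9 bits XOR to 0).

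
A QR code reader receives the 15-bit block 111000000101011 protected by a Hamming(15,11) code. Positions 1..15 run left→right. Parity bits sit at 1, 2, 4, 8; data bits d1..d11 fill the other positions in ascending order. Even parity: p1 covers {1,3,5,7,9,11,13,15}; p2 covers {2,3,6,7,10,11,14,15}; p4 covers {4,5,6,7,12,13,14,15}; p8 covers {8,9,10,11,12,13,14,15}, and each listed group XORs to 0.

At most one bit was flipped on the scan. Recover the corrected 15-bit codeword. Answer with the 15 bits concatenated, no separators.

111000100101011

s1 (pos 1,3,5,7,9,11,13,15): 1⊕1⊕0⊕0⊕0⊕0⊕0⊕1 = 1
s2 (pos 2,3,6,7,10,11,14,15): 1⊕1⊕0⊕0⊕1⊕0⊕1⊕1 = 1
s4 (pos 4,5,6,7,12,13,14,15): 0⊕0⊕0⊕0⊕1⊕0⊕1⊕1 = 1
s8 (pos 8,9,10,11,12,13,14,15): 0⊕0⊕1⊕0⊕1⊕0⊕1⊕1 = 0
Syndrome s8…s1 = 0111 → error at position 7.
Flip position 7: 111000000101011 → 111000100101011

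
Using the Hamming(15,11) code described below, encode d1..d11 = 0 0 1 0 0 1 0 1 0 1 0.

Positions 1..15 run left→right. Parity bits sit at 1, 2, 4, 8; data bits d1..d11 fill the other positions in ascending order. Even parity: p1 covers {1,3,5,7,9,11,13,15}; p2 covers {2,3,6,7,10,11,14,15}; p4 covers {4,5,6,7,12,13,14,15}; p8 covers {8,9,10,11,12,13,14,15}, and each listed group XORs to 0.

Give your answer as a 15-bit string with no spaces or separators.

010101010101010

Place data at non-parity positions: p1 p2 0 p4 0 1 0 p8 0 1 0 1 0 1 0
p1 (pos 1,3,5,7,9,11,13,15): XOR of data positions = 0⊕0⊕0⊕0⊕0⊕0⊕0 = 0
p2 (pos 2,3,6,7,10,11,14,15): XOR of data positions = 0⊕1⊕0⊕1⊕0⊕1⊕0 = 1
p4 (pos 4,5,6,7,12,13,14,15): XOR of data positions = 0⊕1⊕0⊕1⊕0⊕1⊕0 = 1
p8 (pos 8,9,10,11,12,13,14,15): XOR of data positions = 0⊕1⊕0⊕1⊕0⊕1⊕0 = 1
Codeword: 010101010101010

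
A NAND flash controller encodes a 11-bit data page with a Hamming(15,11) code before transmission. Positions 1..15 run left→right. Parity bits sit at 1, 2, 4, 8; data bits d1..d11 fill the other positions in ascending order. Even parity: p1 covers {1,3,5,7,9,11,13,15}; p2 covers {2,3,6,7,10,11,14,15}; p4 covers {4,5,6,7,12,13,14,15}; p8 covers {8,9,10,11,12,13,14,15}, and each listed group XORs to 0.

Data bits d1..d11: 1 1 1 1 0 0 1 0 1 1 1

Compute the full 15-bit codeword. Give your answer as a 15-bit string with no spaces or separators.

001011100010111

Place data at non-parity positions: p1 p2 1 p4 1 1 1 p8 0 0 1 0 1 1 1
p1 (pos 1,3,5,7,9,11,13,15): XOR of data positions = 1⊕1⊕1⊕0⊕1⊕1⊕1 = 0
p2 (pos 2,3,6,7,10,11,14,15): XOR of data positions = 1⊕1⊕1⊕0⊕1⊕1⊕1 = 0
p4 (pos 4,5,6,7,12,13,14,15): XOR of data positions = 1⊕1⊕1⊕0⊕1⊕1⊕1 = 0
p8 (pos 8,9,10,11,12,13,14,15): XOR of data positions = 0⊕0⊕1⊕0⊕1⊕1⊕1 = 0
Codeword: 001011100010111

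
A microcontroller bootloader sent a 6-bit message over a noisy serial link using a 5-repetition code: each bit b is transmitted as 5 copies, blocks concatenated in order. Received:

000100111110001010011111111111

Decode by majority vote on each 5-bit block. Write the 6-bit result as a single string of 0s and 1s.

Block 1 (00010): 1 one → 0
Block 2 (01111): 4 ones → 1
Block 3 (10001): 2 ones → 0
Block 4 (01001): 2 ones → 0
Block 5 (11111): 5 ones → 1
Block 6 (11111): 5 ones → 1

010011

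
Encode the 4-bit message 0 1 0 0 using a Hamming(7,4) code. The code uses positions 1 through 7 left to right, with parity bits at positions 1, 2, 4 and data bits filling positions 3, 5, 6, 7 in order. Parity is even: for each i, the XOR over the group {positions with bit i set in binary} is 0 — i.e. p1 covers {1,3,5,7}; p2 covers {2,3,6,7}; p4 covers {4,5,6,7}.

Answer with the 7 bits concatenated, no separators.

1001100

Place data at non-parity positions: p1 p2 0 p4 1 0 0
p1 (pos 1,3,5,7): XOR of data positions = 0⊕1⊕0 = 1
p2 (pos 2,3,6,7): XOR of data positions = 0⊕0⊕0 = 0
p4 (pos 4,5,6,7): XOR of data positions = 1⊕0⊕0 = 1
Codeword: 1001100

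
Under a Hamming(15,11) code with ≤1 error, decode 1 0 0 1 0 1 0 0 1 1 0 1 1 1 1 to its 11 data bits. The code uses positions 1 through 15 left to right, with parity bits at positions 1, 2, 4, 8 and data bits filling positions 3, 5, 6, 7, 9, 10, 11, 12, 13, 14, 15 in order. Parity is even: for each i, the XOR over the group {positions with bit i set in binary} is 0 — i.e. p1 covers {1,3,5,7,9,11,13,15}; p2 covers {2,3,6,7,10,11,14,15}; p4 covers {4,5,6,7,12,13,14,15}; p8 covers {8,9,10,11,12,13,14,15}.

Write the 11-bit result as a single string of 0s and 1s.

00101101111

s1 (pos 1,3,5,7,9,11,13,15): 1⊕0⊕0⊕0⊕1⊕0⊕1⊕1 = 0
s2 (pos 2,3,6,7,10,11,14,15): 0⊕0⊕1⊕0⊕1⊕0⊕1⊕1 = 0
s4 (pos 4,5,6,7,12,13,14,15): 1⊕0⊕1⊕0⊕1⊕1⊕1⊕1 = 0
s8 (pos 8,9,10,11,12,13,14,15): 0⊕1⊕1⊕0⊕1⊕1⊕1⊕1 = 0
Syndrome s8…s1 = 0000 → no error.
Read data bits from positions 3,5,6,7,9,10,11,12,13,14,15: 00101101111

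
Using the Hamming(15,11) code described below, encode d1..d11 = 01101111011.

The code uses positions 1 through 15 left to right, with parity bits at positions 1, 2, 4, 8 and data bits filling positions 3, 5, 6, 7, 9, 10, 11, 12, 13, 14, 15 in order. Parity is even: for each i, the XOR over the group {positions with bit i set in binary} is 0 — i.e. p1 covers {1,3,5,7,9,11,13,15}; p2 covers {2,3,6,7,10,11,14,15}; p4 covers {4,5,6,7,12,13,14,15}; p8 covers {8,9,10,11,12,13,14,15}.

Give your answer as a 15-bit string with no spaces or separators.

010111001111011

Place data at non-parity positions: p1 p2 0 p4 1 1 0 p8 1 1 1 1 0 1 1
p1 (pos 1,3,5,7,9,11,13,15): XOR of data positions = 0⊕1⊕0⊕1⊕1⊕0⊕1 = 0
p2 (pos 2,3,6,7,10,11,14,15): XOR of data positions = 0⊕1⊕0⊕1⊕1⊕1⊕1 = 1
p4 (pos 4,5,6,7,12,13,14,15): XOR of data positions = 1⊕1⊕0⊕1⊕0⊕1⊕1 = 1
p8 (pos 8,9,10,11,12,13,14,15): XOR of data positions = 1⊕1⊕1⊕1⊕0⊕1⊕1 = 0
Codeword: 010111001111011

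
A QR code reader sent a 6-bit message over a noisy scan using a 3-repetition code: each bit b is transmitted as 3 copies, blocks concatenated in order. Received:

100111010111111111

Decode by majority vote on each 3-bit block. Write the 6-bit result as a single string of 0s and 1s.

010111

Block 1 (100): 1 one → 0
Block 2 (111): 3 ones → 1
Block 3 (010): 1 one → 0
Block 4 (111): 3 ones → 1
Block 5 (111): 3 ones → 1
Block 6 (111): 3 ones → 1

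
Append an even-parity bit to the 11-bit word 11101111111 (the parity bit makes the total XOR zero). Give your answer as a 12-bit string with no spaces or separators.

XOR of the 11 data bits: 1⊕1⊕1⊕0⊕1⊕1⊕1⊕1⊕1⊕1⊕1 = 0
Parity bit = 0 (so all 12 bits XOR to 0).

111011111110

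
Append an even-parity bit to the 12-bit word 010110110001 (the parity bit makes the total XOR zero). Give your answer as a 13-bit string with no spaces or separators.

0101101100010

XOR of the 12 data bits: 0⊕1⊕0⊕1⊕1⊕0⊕1⊕1⊕0⊕0⊕0⊕1 = 0
Parity bit = 0 (so all 13 bits XOR to 0).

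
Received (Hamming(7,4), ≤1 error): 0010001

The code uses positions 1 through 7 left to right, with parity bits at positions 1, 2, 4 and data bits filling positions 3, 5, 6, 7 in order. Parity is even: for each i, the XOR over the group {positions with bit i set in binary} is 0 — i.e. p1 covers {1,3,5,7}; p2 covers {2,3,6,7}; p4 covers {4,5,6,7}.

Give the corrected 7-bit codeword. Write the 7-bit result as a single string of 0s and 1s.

0011001

s1 (pos 1,3,5,7): 0⊕1⊕0⊕1 = 0
s2 (pos 2,3,6,7): 0⊕1⊕0⊕1 = 0
s4 (pos 4,5,6,7): 0⊕0⊕0⊕1 = 1
Syndrome s4…s1 = 100 → error at position 4.
Flip position 4: 0010001 → 0011001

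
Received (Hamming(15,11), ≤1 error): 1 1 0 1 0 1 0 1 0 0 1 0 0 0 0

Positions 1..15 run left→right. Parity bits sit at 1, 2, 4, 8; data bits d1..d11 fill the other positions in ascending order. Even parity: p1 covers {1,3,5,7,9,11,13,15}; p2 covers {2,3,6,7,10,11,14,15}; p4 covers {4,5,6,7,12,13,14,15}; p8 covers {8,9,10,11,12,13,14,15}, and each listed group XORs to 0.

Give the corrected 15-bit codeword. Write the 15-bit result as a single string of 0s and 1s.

100101010010000

s1 (pos 1,3,5,7,9,11,13,15): 1⊕0⊕0⊕0⊕0⊕1⊕0⊕0 = 0
s2 (pos 2,3,6,7,10,11,14,15): 1⊕0⊕1⊕0⊕0⊕1⊕0⊕0 = 1
s4 (pos 4,5,6,7,12,13,14,15): 1⊕0⊕1⊕0⊕0⊕0⊕0⊕0 = 0
s8 (pos 8,9,10,11,12,13,14,15): 1⊕0⊕0⊕1⊕0⊕0⊕0⊕0 = 0
Syndrome s8…s1 = 0010 → error at position 2.
Flip position 2: 110101010010000 → 100101010010000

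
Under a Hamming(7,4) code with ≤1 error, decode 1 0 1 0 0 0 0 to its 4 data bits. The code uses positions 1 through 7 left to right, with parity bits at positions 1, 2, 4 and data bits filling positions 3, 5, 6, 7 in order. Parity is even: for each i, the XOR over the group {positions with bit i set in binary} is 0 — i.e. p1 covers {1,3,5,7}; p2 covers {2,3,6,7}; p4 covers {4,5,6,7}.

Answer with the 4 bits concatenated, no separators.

s1 (pos 1,3,5,7): 1⊕1⊕0⊕0 = 0
s2 (pos 2,3,6,7): 0⊕1⊕0⊕0 = 1
s4 (pos 4,5,6,7): 0⊕0⊕0⊕0 = 0
Syndrome s4…s1 = 010 → error at position 2.
Flip position 2: 1010000 → 1110000
Read data bits from positions 3,5,6,7: 1000

1000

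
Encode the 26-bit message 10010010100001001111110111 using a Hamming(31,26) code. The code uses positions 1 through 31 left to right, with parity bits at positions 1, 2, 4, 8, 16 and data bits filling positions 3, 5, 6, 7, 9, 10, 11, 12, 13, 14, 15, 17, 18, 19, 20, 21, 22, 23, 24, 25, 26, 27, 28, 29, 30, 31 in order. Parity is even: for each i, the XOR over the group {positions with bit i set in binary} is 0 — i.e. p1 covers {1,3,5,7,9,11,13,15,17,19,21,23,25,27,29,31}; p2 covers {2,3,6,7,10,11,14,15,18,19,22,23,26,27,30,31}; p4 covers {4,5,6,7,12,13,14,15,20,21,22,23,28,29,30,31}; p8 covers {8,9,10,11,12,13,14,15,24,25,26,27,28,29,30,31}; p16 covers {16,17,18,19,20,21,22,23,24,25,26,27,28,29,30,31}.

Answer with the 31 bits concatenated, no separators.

Place data at non-parity positions: p1 p2 1 p4 0 0 1 p8 0 0 1 0 1 0 0 p16 0 0 1 0 0 1 1 1 1 1 1 0 1 1 1
p1 (pos 1,3,5,7,9,11,13,15,17,19,21,23,25,27,29,31): XOR of data positions = 1⊕0⊕1⊕0⊕1⊕1⊕0⊕0⊕1⊕0⊕1⊕1⊕1⊕1⊕1 = 0
p2 (pos 2,3,6,7,10,11,14,15,18,19,22,23,26,27,30,31): XOR of data positions = 1⊕0⊕1⊕0⊕1⊕0⊕0⊕0⊕1⊕1⊕1⊕1⊕1⊕1⊕1 = 0
p4 (pos 4,5,6,7,12,13,14,15,20,21,22,23,28,29,30,31): XOR of data positions = 0⊕0⊕1⊕0⊕1⊕0⊕0⊕0⊕0⊕1⊕1⊕0⊕1⊕1⊕1 = 1
p8 (pos 8,9,10,11,12,13,14,15,24,25,26,27,28,29,30,31): XOR of data positions = 0⊕0⊕1⊕0⊕1⊕0⊕0⊕1⊕1⊕1⊕1⊕0⊕1⊕1⊕1 = 1
p16 (pos 16,17,18,19,20,21,22,23,24,25,26,27,28,29,30,31): XOR of data positions = 0⊕0⊕1⊕0⊕0⊕1⊕1⊕1⊕1⊕1⊕1⊕0⊕1⊕1⊕1 = 0
Codeword: 0011001100101000001001111110111

0011001100101000001001111110111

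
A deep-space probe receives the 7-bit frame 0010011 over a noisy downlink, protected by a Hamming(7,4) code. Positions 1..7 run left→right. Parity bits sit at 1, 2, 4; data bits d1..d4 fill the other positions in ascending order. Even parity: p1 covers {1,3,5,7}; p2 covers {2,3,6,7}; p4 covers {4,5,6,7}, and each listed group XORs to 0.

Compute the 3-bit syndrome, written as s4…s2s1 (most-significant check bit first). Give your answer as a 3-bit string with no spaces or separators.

010

s1 (pos 1,3,5,7): 0⊕1⊕0⊕1 = 0
s2 (pos 2,3,6,7): 0⊕1⊕1⊕1 = 1
s4 (pos 4,5,6,7): 0⊕0⊕1⊕1 = 0
Syndrome s4…s1 = 010 → error at position 2.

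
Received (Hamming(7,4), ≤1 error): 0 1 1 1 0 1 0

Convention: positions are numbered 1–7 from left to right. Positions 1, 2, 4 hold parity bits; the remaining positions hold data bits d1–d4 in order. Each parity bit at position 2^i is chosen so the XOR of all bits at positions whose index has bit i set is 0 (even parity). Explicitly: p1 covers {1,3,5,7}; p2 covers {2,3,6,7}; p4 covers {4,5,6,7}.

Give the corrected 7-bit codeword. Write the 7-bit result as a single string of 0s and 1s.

0101010

s1 (pos 1,3,5,7): 0⊕1⊕0⊕0 = 1
s2 (pos 2,3,6,7): 1⊕1⊕1⊕0 = 1
s4 (pos 4,5,6,7): 1⊕0⊕1⊕0 = 0
Syndrome s4…s1 = 011 → error at position 3.
Flip position 3: 0111010 → 0101010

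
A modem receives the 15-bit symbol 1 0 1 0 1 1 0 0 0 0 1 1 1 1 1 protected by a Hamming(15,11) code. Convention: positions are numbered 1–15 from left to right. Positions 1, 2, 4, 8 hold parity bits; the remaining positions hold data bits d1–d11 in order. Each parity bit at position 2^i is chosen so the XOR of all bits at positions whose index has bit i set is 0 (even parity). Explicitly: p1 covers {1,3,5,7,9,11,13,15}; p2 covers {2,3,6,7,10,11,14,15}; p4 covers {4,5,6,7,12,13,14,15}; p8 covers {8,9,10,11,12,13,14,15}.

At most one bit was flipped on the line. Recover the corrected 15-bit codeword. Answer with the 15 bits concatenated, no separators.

s1 (pos 1,3,5,7,9,11,13,15): 1⊕1⊕1⊕0⊕0⊕1⊕1⊕1 = 0
s2 (pos 2,3,6,7,10,11,14,15): 0⊕1⊕1⊕0⊕0⊕1⊕1⊕1 = 1
s4 (pos 4,5,6,7,12,13,14,15): 0⊕1⊕1⊕0⊕1⊕1⊕1⊕1 = 0
s8 (pos 8,9,10,11,12,13,14,15): 0⊕0⊕0⊕1⊕1⊕1⊕1⊕1 = 1
Syndrome s8…s1 = 1010 → error at position 10.
Flip position 10: 101011000011111 → 101011000111111

101011000111111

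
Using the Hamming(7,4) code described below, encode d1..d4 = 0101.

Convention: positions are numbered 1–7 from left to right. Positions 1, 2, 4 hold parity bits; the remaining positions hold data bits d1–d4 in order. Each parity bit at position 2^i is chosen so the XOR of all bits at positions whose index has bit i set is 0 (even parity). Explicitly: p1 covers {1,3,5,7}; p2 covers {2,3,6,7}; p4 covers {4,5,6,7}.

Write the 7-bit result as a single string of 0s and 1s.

0100101

Place data at non-parity positions: p1 p2 0 p4 1 0 1
p1 (pos 1,3,5,7): XOR of data positions = 0⊕1⊕1 = 0
p2 (pos 2,3,6,7): XOR of data positions = 0⊕0⊕1 = 1
p4 (pos 4,5,6,7): XOR of data positions = 1⊕0⊕1 = 0
Codeword: 0100101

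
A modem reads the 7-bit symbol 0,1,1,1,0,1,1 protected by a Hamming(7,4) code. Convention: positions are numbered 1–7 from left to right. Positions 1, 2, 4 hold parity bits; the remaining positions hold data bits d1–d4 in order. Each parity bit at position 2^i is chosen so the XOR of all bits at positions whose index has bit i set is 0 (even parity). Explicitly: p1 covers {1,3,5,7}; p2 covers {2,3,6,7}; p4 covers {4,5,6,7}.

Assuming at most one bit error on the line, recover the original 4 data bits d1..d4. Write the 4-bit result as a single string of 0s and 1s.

1011

s1 (pos 1,3,5,7): 0⊕1⊕0⊕1 = 0
s2 (pos 2,3,6,7): 1⊕1⊕1⊕1 = 0
s4 (pos 4,5,6,7): 1⊕0⊕1⊕1 = 1
Syndrome s4…s1 = 100 → error at position 4.
Flip position 4: 0111011 → 0110011
Read data bits from positions 3,5,6,7: 1011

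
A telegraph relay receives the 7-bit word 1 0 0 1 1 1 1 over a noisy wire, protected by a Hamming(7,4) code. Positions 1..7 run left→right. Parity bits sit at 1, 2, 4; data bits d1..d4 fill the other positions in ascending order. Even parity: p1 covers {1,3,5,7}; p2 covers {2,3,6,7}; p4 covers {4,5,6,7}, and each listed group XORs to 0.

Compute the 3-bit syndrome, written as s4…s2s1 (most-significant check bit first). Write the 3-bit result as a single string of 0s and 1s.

s1 (pos 1,3,5,7): 1⊕0⊕1⊕1 = 1
s2 (pos 2,3,6,7): 0⊕0⊕1⊕1 = 0
s4 (pos 4,5,6,7): 1⊕1⊕1⊕1 = 0
Syndrome s4…s1 = 001 → error at position 1.

001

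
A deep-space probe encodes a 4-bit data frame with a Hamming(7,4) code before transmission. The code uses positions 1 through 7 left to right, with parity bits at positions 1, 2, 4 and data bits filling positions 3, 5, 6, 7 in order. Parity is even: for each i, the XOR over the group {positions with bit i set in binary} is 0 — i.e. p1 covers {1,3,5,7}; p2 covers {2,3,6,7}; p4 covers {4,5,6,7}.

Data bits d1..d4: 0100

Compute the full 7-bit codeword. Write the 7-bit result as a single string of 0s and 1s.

1001100

Place data at non-parity positions: p1 p2 0 p4 1 0 0
p1 (pos 1,3,5,7): XOR of data positions = 0⊕1⊕0 = 1
p2 (pos 2,3,6,7): XOR of data positions = 0⊕0⊕0 = 0
p4 (pos 4,5,6,7): XOR of data positions = 1⊕0⊕0 = 1
Codeword: 1001100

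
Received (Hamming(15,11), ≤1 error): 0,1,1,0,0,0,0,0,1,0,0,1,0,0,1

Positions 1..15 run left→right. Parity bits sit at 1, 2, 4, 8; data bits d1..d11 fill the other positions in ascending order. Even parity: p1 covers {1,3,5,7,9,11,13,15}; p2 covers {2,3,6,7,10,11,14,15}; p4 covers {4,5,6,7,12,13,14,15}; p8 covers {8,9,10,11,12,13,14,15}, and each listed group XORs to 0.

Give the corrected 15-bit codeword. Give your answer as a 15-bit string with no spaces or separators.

s1 (pos 1,3,5,7,9,11,13,15): 0⊕1⊕0⊕0⊕1⊕0⊕0⊕1 = 1
s2 (pos 2,3,6,7,10,11,14,15): 1⊕1⊕0⊕0⊕0⊕0⊕0⊕1 = 1
s4 (pos 4,5,6,7,12,13,14,15): 0⊕0⊕0⊕0⊕1⊕0⊕0⊕1 = 0
s8 (pos 8,9,10,11,12,13,14,15): 0⊕1⊕0⊕0⊕1⊕0⊕0⊕1 = 1
Syndrome s8…s1 = 1011 → error at position 11.
Flip position 11: 011000001001001 → 011000001011001

011000001011001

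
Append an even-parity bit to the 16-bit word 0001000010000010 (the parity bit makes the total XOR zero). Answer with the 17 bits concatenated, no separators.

XOR of the 16 data bits: 0⊕0⊕0⊕1⊕0⊕0⊕0⊕0⊕1⊕0⊕0⊕0⊕0⊕0⊕1⊕0 = 1
Parity bit = 1 (so all 17 bits XOR to 0).

00010000100000101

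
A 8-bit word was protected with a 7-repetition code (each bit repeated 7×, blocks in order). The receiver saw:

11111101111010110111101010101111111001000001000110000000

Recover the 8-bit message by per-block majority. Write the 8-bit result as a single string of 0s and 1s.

11101000

Block 1 (1111110): 6 ones → 1
Block 2 (1111010): 5 ones → 1
Block 3 (1101111): 6 ones → 1
Block 4 (0101010): 3 ones → 0
Block 5 (1111111): 7 ones → 1
Block 6 (0010000): 1 one → 0
Block 7 (0100011): 3 ones → 0
Block 8 (0000000): 0 ones → 0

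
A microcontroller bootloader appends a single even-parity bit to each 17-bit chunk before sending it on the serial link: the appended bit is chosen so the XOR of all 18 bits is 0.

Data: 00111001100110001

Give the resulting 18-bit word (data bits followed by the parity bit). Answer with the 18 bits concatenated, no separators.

001110011001100010

XOR of the 17 data bits: 0⊕0⊕1⊕1⊕1⊕0⊕0⊕1⊕1⊕0⊕0⊕1⊕1⊕0⊕0⊕0⊕1 = 0
Parity bit = 0 (so all 18 bits XOR to 0).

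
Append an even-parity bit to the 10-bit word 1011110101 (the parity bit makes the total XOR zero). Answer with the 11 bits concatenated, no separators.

10111101011

XOR of the 10 data bits: 1⊕0⊕1⊕1⊕1⊕1⊕0⊕1⊕0⊕1 = 1
Parity bit = 1 (so all 11 bits XOR to 0).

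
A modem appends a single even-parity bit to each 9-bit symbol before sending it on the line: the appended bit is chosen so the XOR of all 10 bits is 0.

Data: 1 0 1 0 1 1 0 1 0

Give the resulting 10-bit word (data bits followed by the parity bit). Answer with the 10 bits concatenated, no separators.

XOR of the 9 data bits: 1⊕0⊕1⊕0⊕1⊕1⊕0⊕1⊕0 = 1
Parity bit = 1 (so all 10 bits XOR to 0).

1010110101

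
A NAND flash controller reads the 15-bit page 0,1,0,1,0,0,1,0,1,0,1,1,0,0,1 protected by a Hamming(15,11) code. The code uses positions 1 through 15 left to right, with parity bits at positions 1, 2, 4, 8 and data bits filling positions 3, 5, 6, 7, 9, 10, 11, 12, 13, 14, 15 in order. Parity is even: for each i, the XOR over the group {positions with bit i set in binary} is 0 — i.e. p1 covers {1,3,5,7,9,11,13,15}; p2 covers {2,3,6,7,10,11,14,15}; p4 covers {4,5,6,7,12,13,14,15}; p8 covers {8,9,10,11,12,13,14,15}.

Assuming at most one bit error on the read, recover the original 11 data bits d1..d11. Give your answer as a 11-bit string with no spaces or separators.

00011011001

s1 (pos 1,3,5,7,9,11,13,15): 0⊕0⊕0⊕1⊕1⊕1⊕0⊕1 = 0
s2 (pos 2,3,6,7,10,11,14,15): 1⊕0⊕0⊕1⊕0⊕1⊕0⊕1 = 0
s4 (pos 4,5,6,7,12,13,14,15): 1⊕0⊕0⊕1⊕1⊕0⊕0⊕1 = 0
s8 (pos 8,9,10,11,12,13,14,15): 0⊕1⊕0⊕1⊕1⊕0⊕0⊕1 = 0
Syndrome s8…s1 = 0000 → no error.
Read data bits from positions 3,5,6,7,9,10,11,12,13,14,15: 00011011001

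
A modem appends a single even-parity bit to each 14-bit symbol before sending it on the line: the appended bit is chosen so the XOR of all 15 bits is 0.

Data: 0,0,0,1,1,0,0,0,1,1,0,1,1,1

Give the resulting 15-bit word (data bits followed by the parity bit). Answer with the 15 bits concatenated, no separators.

000110001101111

XOR of the 14 data bits: 0⊕0⊕0⊕1⊕1⊕0⊕0⊕0⊕1⊕1⊕0⊕1⊕1⊕1 = 1
Parity bit = 1 (so all 15 bits XOR to 0).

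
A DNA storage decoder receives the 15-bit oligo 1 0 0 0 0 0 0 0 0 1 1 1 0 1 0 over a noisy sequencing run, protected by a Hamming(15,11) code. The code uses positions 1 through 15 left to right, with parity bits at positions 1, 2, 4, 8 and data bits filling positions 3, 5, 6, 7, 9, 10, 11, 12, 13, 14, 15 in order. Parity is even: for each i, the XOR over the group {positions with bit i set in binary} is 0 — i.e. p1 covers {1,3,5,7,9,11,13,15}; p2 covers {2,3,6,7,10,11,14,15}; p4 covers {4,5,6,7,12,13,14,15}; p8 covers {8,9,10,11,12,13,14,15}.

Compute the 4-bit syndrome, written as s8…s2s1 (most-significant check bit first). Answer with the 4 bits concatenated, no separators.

0010

s1 (pos 1,3,5,7,9,11,13,15): 1⊕0⊕0⊕0⊕0⊕1⊕0⊕0 = 0
s2 (pos 2,3,6,7,10,11,14,15): 0⊕0⊕0⊕0⊕1⊕1⊕1⊕0 = 1
s4 (pos 4,5,6,7,12,13,14,15): 0⊕0⊕0⊕0⊕1⊕0⊕1⊕0 = 0
s8 (pos 8,9,10,11,12,13,14,15): 0⊕0⊕1⊕1⊕1⊕0⊕1⊕0 = 0
Syndrome s8…s1 = 0010 → error at position 2.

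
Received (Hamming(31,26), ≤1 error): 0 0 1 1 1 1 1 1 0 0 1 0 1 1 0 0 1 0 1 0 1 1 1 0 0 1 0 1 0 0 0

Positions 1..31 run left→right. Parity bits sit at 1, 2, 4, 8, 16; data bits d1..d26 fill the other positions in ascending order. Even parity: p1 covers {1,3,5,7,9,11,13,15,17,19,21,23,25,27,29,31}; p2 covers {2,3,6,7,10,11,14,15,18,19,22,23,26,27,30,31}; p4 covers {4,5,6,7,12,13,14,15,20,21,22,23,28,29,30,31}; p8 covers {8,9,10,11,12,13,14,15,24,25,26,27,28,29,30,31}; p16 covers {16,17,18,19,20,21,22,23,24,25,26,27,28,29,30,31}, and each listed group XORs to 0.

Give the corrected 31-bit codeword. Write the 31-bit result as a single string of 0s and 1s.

s1 (pos 1,3,5,7,9,11,13,15,17,19,21,23,25,27,29,31): 0⊕1⊕1⊕1⊕0⊕1⊕1⊕0⊕1⊕1⊕1⊕1⊕0⊕0⊕0⊕0 = 1
s2 (pos 2,3,6,7,10,11,14,15,18,19,22,23,26,27,30,31): 0⊕1⊕1⊕1⊕0⊕1⊕1⊕0⊕0⊕1⊕1⊕1⊕1⊕0⊕0⊕0 = 1
s4 (pos 4,5,6,7,12,13,14,15,20,21,22,23,28,29,30,31): 1⊕1⊕1⊕1⊕0⊕1⊕1⊕0⊕0⊕1⊕1⊕1⊕1⊕0⊕0⊕0 = 0
s8 (pos 8,9,10,11,12,13,14,15,24,25,26,27,28,29,30,31): 1⊕0⊕0⊕1⊕0⊕1⊕1⊕0⊕0⊕0⊕1⊕0⊕1⊕0⊕0⊕0 = 0
s16 (pos 16,17,18,19,20,21,22,23,24,25,26,27,28,29,30,31): 0⊕1⊕0⊕1⊕0⊕1⊕1⊕1⊕0⊕0⊕1⊕0⊕1⊕0⊕0⊕0 = 1
Syndrome s16…s1 = 10011 → error at position 19.
Flip position 19: 0011111100101100101011100101000 → 0011111100101100100011100101000

0011111100101100100011100101000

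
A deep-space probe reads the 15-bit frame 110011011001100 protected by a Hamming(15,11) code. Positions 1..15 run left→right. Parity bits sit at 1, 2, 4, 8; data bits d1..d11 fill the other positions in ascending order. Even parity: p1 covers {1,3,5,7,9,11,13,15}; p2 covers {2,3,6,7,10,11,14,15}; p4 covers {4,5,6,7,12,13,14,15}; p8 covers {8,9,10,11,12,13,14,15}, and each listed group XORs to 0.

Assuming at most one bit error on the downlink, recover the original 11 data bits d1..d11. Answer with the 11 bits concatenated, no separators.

01101001100

s1 (pos 1,3,5,7,9,11,13,15): 1⊕0⊕1⊕0⊕1⊕0⊕1⊕0 = 0
s2 (pos 2,3,6,7,10,11,14,15): 1⊕0⊕1⊕0⊕0⊕0⊕0⊕0 = 0
s4 (pos 4,5,6,7,12,13,14,15): 0⊕1⊕1⊕0⊕1⊕1⊕0⊕0 = 0
s8 (pos 8,9,10,11,12,13,14,15): 1⊕1⊕0⊕0⊕1⊕1⊕0⊕0 = 0
Syndrome s8…s1 = 0000 → no error.
Read data bits from positions 3,5,6,7,9,10,11,12,13,14,15: 01101001100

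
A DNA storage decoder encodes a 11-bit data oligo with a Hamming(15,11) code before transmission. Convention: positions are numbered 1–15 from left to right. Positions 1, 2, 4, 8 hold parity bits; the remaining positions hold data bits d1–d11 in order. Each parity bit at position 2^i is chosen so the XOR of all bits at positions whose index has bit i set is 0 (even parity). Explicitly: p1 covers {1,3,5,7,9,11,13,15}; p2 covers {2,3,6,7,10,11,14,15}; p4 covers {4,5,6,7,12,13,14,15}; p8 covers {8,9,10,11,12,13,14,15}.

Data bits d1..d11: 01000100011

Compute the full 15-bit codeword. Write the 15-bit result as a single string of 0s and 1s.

Place data at non-parity positions: p1 p2 0 p4 1 0 0 p8 0 1 0 0 0 1 1
p1 (pos 1,3,5,7,9,11,13,15): XOR of data positions = 0⊕1⊕0⊕0⊕0⊕0⊕1 = 0
p2 (pos 2,3,6,7,10,11,14,15): XOR of data positions = 0⊕0⊕0⊕1⊕0⊕1⊕1 = 1
p4 (pos 4,5,6,7,12,13,14,15): XOR of data positions = 1⊕0⊕0⊕0⊕0⊕1⊕1 = 1
p8 (pos 8,9,10,11,12,13,14,15): XOR of data positions = 0⊕1⊕0⊕0⊕0⊕1⊕1 = 1
Codeword: 010110010100011

010110010100011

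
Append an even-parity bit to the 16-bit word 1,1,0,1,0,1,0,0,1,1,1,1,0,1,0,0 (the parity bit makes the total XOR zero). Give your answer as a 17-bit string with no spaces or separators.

11010100111101001

XOR of the 16 data bits: 1⊕1⊕0⊕1⊕0⊕1⊕0⊕0⊕1⊕1⊕1⊕1⊕0⊕1⊕0⊕0 = 1
Parity bit = 1 (so all 17 bits XOR to 0).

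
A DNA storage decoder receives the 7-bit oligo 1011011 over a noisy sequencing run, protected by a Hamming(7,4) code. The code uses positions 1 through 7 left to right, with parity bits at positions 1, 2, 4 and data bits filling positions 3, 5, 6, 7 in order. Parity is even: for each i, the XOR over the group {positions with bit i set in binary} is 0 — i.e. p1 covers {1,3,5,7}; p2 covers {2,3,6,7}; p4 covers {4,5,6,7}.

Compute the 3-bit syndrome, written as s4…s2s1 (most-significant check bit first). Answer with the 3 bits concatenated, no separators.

s1 (pos 1,3,5,7): 1⊕1⊕0⊕1 = 1
s2 (pos 2,3,6,7): 0⊕1⊕1⊕1 = 1
s4 (pos 4,5,6,7): 1⊕0⊕1⊕1 = 1
Syndrome s4…s1 = 111 → error at position 7.

111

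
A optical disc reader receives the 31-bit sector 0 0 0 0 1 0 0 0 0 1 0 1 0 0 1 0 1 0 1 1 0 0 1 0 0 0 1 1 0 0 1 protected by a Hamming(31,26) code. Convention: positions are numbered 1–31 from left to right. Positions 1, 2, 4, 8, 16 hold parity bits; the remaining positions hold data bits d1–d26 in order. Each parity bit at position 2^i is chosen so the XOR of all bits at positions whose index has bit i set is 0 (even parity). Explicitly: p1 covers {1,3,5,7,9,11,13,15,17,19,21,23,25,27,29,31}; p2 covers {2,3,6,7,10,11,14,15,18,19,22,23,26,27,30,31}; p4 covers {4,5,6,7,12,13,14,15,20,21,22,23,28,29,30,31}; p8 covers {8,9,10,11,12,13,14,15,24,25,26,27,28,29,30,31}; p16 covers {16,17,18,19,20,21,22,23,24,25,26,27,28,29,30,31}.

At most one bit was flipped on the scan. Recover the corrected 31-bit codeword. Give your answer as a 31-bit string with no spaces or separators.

0000100001010010101110100011001

s1 (pos 1,3,5,7,9,11,13,15,17,19,21,23,25,27,29,31): 0⊕0⊕1⊕0⊕0⊕0⊕0⊕1⊕1⊕1⊕0⊕1⊕0⊕1⊕0⊕1 = 1
s2 (pos 2,3,6,7,10,11,14,15,18,19,22,23,26,27,30,31): 0⊕0⊕0⊕0⊕1⊕0⊕0⊕1⊕0⊕1⊕0⊕1⊕0⊕1⊕0⊕1 = 0
s4 (pos 4,5,6,7,12,13,14,15,20,21,22,23,28,29,30,31): 0⊕1⊕0⊕0⊕1⊕0⊕0⊕1⊕1⊕0⊕0⊕1⊕1⊕0⊕0⊕1 = 1
s8 (pos 8,9,10,11,12,13,14,15,24,25,26,27,28,29,30,31): 0⊕0⊕1⊕0⊕1⊕0⊕0⊕1⊕0⊕0⊕0⊕1⊕1⊕0⊕0⊕1 = 0
s16 (pos 16,17,18,19,20,21,22,23,24,25,26,27,28,29,30,31): 0⊕1⊕0⊕1⊕1⊕0⊕0⊕1⊕0⊕0⊕0⊕1⊕1⊕0⊕0⊕1 = 1
Syndrome s16…s1 = 10101 → error at position 21.
Flip position 21: 0000100001010010101100100011001 → 0000100001010010101110100011001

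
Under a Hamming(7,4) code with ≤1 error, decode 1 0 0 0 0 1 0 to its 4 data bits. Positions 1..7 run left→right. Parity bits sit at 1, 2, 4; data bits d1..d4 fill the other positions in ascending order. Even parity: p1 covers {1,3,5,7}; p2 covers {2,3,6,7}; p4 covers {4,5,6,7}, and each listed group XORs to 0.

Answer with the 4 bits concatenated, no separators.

0011

s1 (pos 1,3,5,7): 1⊕0⊕0⊕0 = 1
s2 (pos 2,3,6,7): 0⊕0⊕1⊕0 = 1
s4 (pos 4,5,6,7): 0⊕0⊕1⊕0 = 1
Syndrome s4…s1 = 111 → error at position 7.
Flip position 7: 1000010 → 1000011
Read data bits from positions 3,5,6,7: 0011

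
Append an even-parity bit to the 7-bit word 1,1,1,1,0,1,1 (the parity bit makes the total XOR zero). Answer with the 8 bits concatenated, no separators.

XOR of the 7 data bits: 1⊕1⊕1⊕1⊕0⊕1⊕1 = 0
Parity bit = 0 (so all 8 bits XOR to 0).

11110110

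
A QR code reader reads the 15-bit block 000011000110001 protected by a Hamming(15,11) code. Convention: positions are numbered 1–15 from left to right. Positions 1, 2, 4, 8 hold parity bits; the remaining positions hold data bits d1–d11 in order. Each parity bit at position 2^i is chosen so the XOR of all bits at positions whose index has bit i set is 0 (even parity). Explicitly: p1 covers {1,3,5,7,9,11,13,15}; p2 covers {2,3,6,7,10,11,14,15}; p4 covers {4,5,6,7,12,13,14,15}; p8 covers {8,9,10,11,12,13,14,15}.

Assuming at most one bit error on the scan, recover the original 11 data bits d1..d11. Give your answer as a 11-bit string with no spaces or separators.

01100110101

s1 (pos 1,3,5,7,9,11,13,15): 0⊕0⊕1⊕0⊕0⊕1⊕0⊕1 = 1
s2 (pos 2,3,6,7,10,11,14,15): 0⊕0⊕1⊕0⊕1⊕1⊕0⊕1 = 0
s4 (pos 4,5,6,7,12,13,14,15): 0⊕1⊕1⊕0⊕0⊕0⊕0⊕1 = 1
s8 (pos 8,9,10,11,12,13,14,15): 0⊕0⊕1⊕1⊕0⊕0⊕0⊕1 = 1
Syndrome s8…s1 = 1101 → error at position 13.
Flip position 13: 000011000110001 → 000011000110101
Read data bits from positions 3,5,6,7,9,10,11,12,13,14,15: 01100110101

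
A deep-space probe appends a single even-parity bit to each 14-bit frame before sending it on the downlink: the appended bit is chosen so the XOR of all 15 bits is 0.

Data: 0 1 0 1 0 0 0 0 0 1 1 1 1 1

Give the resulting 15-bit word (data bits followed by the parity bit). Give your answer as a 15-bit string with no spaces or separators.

010100000111111

XOR of the 14 data bits: 0⊕1⊕0⊕1⊕0⊕0⊕0⊕0⊕0⊕1⊕1⊕1⊕1⊕1 = 1
Parity bit = 1 (so all 15 bits XOR to 0).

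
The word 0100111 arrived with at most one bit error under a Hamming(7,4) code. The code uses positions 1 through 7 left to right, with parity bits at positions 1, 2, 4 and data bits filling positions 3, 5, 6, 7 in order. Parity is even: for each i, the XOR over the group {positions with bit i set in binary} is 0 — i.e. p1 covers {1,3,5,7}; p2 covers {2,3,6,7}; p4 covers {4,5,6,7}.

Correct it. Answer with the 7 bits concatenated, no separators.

s1 (pos 1,3,5,7): 0⊕0⊕1⊕1 = 0
s2 (pos 2,3,6,7): 1⊕0⊕1⊕1 = 1
s4 (pos 4,5,6,7): 0⊕1⊕1⊕1 = 1
Syndrome s4…s1 = 110 → error at position 6.
Flip position 6: 0100111 → 0100101

0100101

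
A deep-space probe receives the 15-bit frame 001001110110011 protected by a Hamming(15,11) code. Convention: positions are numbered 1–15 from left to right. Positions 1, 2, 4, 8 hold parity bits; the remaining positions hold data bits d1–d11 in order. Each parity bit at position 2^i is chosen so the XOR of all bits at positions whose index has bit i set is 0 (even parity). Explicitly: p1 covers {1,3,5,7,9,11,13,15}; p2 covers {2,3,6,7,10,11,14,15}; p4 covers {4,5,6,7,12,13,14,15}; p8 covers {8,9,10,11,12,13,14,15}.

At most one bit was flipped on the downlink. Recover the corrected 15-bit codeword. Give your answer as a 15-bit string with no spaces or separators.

s1 (pos 1,3,5,7,9,11,13,15): 0⊕1⊕0⊕1⊕0⊕1⊕0⊕1 = 0
s2 (pos 2,3,6,7,10,11,14,15): 0⊕1⊕1⊕1⊕1⊕1⊕1⊕1 = 1
s4 (pos 4,5,6,7,12,13,14,15): 0⊕0⊕1⊕1⊕0⊕0⊕1⊕1 = 0
s8 (pos 8,9,10,11,12,13,14,15): 1⊕0⊕1⊕1⊕0⊕0⊕1⊕1 = 1
Syndrome s8…s1 = 1010 → error at position 10.
Flip position 10: 001001110110011 → 001001110010011

001001110010011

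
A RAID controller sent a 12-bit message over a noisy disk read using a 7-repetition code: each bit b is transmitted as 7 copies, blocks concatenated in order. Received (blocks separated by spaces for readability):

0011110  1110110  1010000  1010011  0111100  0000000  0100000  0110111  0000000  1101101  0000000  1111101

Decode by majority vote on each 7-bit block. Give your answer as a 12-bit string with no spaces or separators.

Block 1 (0011110): 4 ones → 1
Block 2 (1110110): 5 ones → 1
Block 3 (1010000): 2 ones → 0
Block 4 (1010011): 4 ones → 1
Block 5 (0111100): 4 ones → 1
Block 6 (0000000): 0 ones → 0
Block 7 (0100000): 1 one → 0
Block 8 (0110111): 5 ones → 1
Block 9 (0000000): 0 ones → 0
Block 10 (1101101): 5 ones → 1
Block 11 (0000000): 0 ones → 0
Block 12 (1111101): 6 ones → 1

110110010101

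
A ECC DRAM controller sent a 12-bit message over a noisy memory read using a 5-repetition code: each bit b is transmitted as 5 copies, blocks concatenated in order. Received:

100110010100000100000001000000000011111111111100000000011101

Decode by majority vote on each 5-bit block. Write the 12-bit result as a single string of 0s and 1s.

100000011001

Block 1 (10011): 3 ones → 1
Block 2 (00101): 2 ones → 0
Block 3 (00000): 0 ones → 0
Block 4 (10000): 1 one → 0
Block 5 (00010): 1 one → 0
Block 6 (00000): 0 ones → 0
Block 7 (00001): 1 one → 0
Block 8 (11111): 5 ones → 1
Block 9 (11111): 5 ones → 1
Block 10 (10000): 1 one → 0
Block 11 (00000): 0 ones → 0
Block 12 (11101): 4 ones → 1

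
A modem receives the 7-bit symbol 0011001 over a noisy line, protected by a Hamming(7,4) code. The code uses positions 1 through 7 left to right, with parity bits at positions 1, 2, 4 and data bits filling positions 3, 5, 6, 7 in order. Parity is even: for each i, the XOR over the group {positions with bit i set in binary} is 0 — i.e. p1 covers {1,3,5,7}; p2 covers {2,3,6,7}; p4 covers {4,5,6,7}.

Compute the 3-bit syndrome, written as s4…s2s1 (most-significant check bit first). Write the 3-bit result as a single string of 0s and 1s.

s1 (pos 1,3,5,7): 0⊕1⊕0⊕1 = 0
s2 (pos 2,3,6,7): 0⊕1⊕0⊕1 = 0
s4 (pos 4,5,6,7): 1⊕0⊕0⊕1 = 0
Syndrome s4…s1 = 000 → no error.

000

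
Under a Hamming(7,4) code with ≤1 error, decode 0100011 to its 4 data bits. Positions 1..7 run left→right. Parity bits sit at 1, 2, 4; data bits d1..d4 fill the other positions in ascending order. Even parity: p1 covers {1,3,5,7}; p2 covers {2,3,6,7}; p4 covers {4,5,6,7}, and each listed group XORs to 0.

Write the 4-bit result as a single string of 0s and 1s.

1011

s1 (pos 1,3,5,7): 0⊕0⊕0⊕1 = 1
s2 (pos 2,3,6,7): 1⊕0⊕1⊕1 = 1
s4 (pos 4,5,6,7): 0⊕0⊕1⊕1 = 0
Syndrome s4…s1 = 011 → error at position 3.
Flip position 3: 0100011 → 0110011
Read data bits from positions 3,5,6,7: 1011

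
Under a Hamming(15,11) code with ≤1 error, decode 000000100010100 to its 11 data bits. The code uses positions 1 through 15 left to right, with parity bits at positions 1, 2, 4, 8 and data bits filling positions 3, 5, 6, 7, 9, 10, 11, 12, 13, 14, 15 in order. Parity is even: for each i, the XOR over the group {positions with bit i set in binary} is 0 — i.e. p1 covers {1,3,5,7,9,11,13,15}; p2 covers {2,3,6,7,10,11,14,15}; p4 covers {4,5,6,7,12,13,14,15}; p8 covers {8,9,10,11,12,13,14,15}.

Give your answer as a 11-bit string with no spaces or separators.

00010010100

s1 (pos 1,3,5,7,9,11,13,15): 0⊕0⊕0⊕1⊕0⊕1⊕1⊕0 = 1
s2 (pos 2,3,6,7,10,11,14,15): 0⊕0⊕0⊕1⊕0⊕1⊕0⊕0 = 0
s4 (pos 4,5,6,7,12,13,14,15): 0⊕0⊕0⊕1⊕0⊕1⊕0⊕0 = 0
s8 (pos 8,9,10,11,12,13,14,15): 0⊕0⊕0⊕1⊕0⊕1⊕0⊕0 = 0
Syndrome s8…s1 = 0001 → error at position 1.
Flip position 1: 000000100010100 → 100000100010100
Read data bits from positions 3,5,6,7,9,10,11,12,13,14,15: 00010010100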